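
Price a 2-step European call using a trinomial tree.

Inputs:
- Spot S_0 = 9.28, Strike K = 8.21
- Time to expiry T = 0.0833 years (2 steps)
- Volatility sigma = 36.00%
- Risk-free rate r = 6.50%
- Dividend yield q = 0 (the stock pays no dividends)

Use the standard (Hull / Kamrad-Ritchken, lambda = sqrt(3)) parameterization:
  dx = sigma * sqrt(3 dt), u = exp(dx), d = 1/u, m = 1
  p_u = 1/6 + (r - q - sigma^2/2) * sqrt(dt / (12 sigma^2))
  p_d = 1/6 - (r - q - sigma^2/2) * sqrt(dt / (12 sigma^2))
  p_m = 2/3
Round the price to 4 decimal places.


dt = T/N = 0.041650; dx = sigma*sqrt(3*dt) = 0.127254
u = exp(dx) = 1.135705; d = 1/u = 0.880510
p_u = 0.166699, p_m = 0.666667, p_d = 0.166634
Discount per step: exp(-r*dt) = 0.997296
Stock lattice S(k, j) with j the centered position index:
  k=0: S(0,+0) = 9.2800
  k=1: S(1,-1) = 8.1711; S(1,+0) = 9.2800; S(1,+1) = 10.5393
  k=2: S(2,-2) = 7.1948; S(2,-1) = 8.1711; S(2,+0) = 9.2800; S(2,+1) = 10.5393; S(2,+2) = 11.9696
Terminal payoffs V(N, j) = max(S_T - K, 0):
  V(2,-2) = 0.000000; V(2,-1) = 0.000000; V(2,+0) = 1.070000; V(2,+1) = 2.329344; V(2,+2) = 3.759588
Backward induction: V(k, j) = exp(-r*dt) * [p_u * V(k+1, j+1) + p_m * V(k+1, j) + p_d * V(k+1, j-1)]
  V(1,-1) = exp(-r*dt) * [p_u*1.070000 + p_m*0.000000 + p_d*0.000000] = 0.177886
  V(1,+0) = exp(-r*dt) * [p_u*2.329344 + p_m*1.070000 + p_d*0.000000] = 1.098655
  V(1,+1) = exp(-r*dt) * [p_u*3.759588 + p_m*2.329344 + p_d*1.070000] = 2.351541
  V(0,+0) = exp(-r*dt) * [p_u*2.351541 + p_m*1.098655 + p_d*0.177886] = 1.150959

Answer: Price = V(0,0) = 1.1510


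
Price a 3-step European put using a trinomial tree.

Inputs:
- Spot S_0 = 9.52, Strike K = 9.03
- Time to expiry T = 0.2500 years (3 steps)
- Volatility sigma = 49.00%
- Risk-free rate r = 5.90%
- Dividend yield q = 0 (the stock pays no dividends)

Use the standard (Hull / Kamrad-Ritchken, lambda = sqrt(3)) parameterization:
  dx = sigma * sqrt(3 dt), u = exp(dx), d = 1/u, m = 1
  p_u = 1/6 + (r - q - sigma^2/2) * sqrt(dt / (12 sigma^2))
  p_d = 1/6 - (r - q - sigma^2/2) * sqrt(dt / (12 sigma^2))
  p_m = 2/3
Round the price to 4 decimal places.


dt = T/N = 0.083333; dx = sigma*sqrt(3*dt) = 0.245000
u = exp(dx) = 1.277621; d = 1/u = 0.782705
p_u = 0.156284, p_m = 0.666667, p_d = 0.177049
Discount per step: exp(-r*dt) = 0.995095
Stock lattice S(k, j) with j the centered position index:
  k=0: S(0,+0) = 9.5200
  k=1: S(1,-1) = 7.4513; S(1,+0) = 9.5200; S(1,+1) = 12.1630
  k=2: S(2,-2) = 5.8322; S(2,-1) = 7.4513; S(2,+0) = 9.5200; S(2,+1) = 12.1630; S(2,+2) = 15.5397
  k=3: S(3,-3) = 4.5649; S(3,-2) = 5.8322; S(3,-1) = 7.4513; S(3,+0) = 9.5200; S(3,+1) = 12.1630; S(3,+2) = 15.5397; S(3,+3) = 19.8538
Terminal payoffs V(N, j) = max(K - S_T, 0):
  V(3,-3) = 4.465108; V(3,-2) = 3.197797; V(3,-1) = 1.578653; V(3,+0) = 0.000000; V(3,+1) = 0.000000; V(3,+2) = 0.000000; V(3,+3) = 0.000000
Backward induction: V(k, j) = exp(-r*dt) * [p_u * V(k+1, j+1) + p_m * V(k+1, j) + p_d * V(k+1, j-1)]
  V(2,-2) = exp(-r*dt) * [p_u*1.578653 + p_m*3.197797 + p_d*4.465108] = 3.153584
  V(2,-1) = exp(-r*dt) * [p_u*0.000000 + p_m*1.578653 + p_d*3.197797] = 1.610664
  V(2,+0) = exp(-r*dt) * [p_u*0.000000 + p_m*0.000000 + p_d*1.578653] = 0.278129
  V(2,+1) = exp(-r*dt) * [p_u*0.000000 + p_m*0.000000 + p_d*0.000000] = 0.000000
  V(2,+2) = exp(-r*dt) * [p_u*0.000000 + p_m*0.000000 + p_d*0.000000] = 0.000000
  V(1,-1) = exp(-r*dt) * [p_u*0.278129 + p_m*1.610664 + p_d*3.153584] = 1.667365
  V(1,+0) = exp(-r*dt) * [p_u*0.000000 + p_m*0.278129 + p_d*1.610664] = 0.468278
  V(1,+1) = exp(-r*dt) * [p_u*0.000000 + p_m*0.000000 + p_d*0.278129] = 0.049001
  V(0,+0) = exp(-r*dt) * [p_u*0.049001 + p_m*0.468278 + p_d*1.667365] = 0.612033

Answer: Price = V(0,0) = 0.6120


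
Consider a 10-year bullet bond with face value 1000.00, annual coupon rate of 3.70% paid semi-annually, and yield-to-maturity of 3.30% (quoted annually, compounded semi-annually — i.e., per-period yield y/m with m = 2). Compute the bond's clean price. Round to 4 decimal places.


Coupon per period c = face * coupon_rate / m = 18.500000
Periods per year m = 2; per-period yield y/m = 0.016500
Number of cashflows N = 20
Cashflows (t years, CF_t, discount factor 1/(1+y/m)^(m*t), PV):
  t = 0.5000: CF_t = 18.500000, DF = 0.983768, PV = 18.199705
  t = 1.0000: CF_t = 18.500000, DF = 0.967799, PV = 17.904284
  t = 1.5000: CF_t = 18.500000, DF = 0.952090, PV = 17.613659
  t = 2.0000: CF_t = 18.500000, DF = 0.936635, PV = 17.327751
  t = 2.5000: CF_t = 18.500000, DF = 0.921432, PV = 17.046484
  t = 3.0000: CF_t = 18.500000, DF = 0.906475, PV = 16.769783
  t = 3.5000: CF_t = 18.500000, DF = 0.891761, PV = 16.497573
  t = 4.0000: CF_t = 18.500000, DF = 0.877285, PV = 16.229781
  t = 4.5000: CF_t = 18.500000, DF = 0.863045, PV = 15.966337
  t = 5.0000: CF_t = 18.500000, DF = 0.849036, PV = 15.707168
  t = 5.5000: CF_t = 18.500000, DF = 0.835254, PV = 15.452207
  t = 6.0000: CF_t = 18.500000, DF = 0.821696, PV = 15.201384
  t = 6.5000: CF_t = 18.500000, DF = 0.808359, PV = 14.954633
  t = 7.0000: CF_t = 18.500000, DF = 0.795237, PV = 14.711887
  t = 7.5000: CF_t = 18.500000, DF = 0.782329, PV = 14.473081
  t = 8.0000: CF_t = 18.500000, DF = 0.769630, PV = 14.238151
  t = 8.5000: CF_t = 18.500000, DF = 0.757137, PV = 14.007035
  t = 9.0000: CF_t = 18.500000, DF = 0.744847, PV = 13.779671
  t = 9.5000: CF_t = 18.500000, DF = 0.732757, PV = 13.555997
  t = 10.0000: CF_t = 1018.500000, DF = 0.720862, PV = 734.198299
Price P = sum_t PV_t = 1033.834867

Answer: Price = 1033.8349


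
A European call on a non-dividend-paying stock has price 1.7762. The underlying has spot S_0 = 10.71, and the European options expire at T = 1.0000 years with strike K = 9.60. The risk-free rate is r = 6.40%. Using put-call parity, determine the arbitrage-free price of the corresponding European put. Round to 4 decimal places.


Answer: Put price = 0.0710

Derivation:
Put-call parity: C - P = S_0 * exp(-qT) - K * exp(-rT).
S_0 * exp(-qT) = 10.7100 * 1.00000000 = 10.71000000
K * exp(-rT) = 9.6000 * 0.93800500 = 9.00484800
P = C - S*exp(-qT) + K*exp(-rT)
P = 1.7762 - 10.71000000 + 9.00484800 = 0.0710


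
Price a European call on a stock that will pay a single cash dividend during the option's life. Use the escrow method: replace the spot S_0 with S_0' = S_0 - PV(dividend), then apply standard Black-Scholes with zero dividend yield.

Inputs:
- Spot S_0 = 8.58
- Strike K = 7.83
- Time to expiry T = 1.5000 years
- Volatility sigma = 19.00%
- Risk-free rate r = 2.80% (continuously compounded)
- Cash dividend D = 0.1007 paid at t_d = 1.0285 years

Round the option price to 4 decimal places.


PV(D) = D * exp(-r * t_d) = 0.1007 * 0.97161271 = 0.09784140
S_0' = S_0 - PV(D) = 8.5800 - 0.09784140 = 8.48215860
d1 = (ln(S_0'/K) + (r + sigma^2/2)*T) / (sigma*sqrt(T)) = 0.64063808
d2 = d1 - sigma*sqrt(T) = 0.40793656
exp(-rT) = 0.95886978
N(d1) = 0.73912107; N(d2) = 0.65833987
C = S_0' * N(d1) - K * exp(-rT) * N(d2) = 8.48215860 * 0.73912107 - 7.8300 * 0.95886978 * 0.65833987 = 1.3266

Answer: Price = 1.3266


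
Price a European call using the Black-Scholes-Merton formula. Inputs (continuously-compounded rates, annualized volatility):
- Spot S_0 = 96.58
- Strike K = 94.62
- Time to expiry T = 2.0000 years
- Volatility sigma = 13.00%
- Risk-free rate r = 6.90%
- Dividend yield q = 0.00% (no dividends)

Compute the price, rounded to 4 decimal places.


Answer: Price = 15.9170

Derivation:
d1 = (ln(S/K) + (r - q + 0.5*sigma^2) * T) / (sigma * sqrt(T)) = 0.95406551
d2 = d1 - sigma * sqrt(T) = 0.77021775
exp(-rT) = 0.87109869; exp(-qT) = 1.00000000
C = S_0 * exp(-qT) * N(d1) - K * exp(-rT) * N(d2)
N(d1) = 0.82997476; N(d2) = 0.77941463
C = 96.5800 * 1.00000000 * 0.82997476 - 94.6200 * 0.87109869 * 0.77941463 = 15.9170


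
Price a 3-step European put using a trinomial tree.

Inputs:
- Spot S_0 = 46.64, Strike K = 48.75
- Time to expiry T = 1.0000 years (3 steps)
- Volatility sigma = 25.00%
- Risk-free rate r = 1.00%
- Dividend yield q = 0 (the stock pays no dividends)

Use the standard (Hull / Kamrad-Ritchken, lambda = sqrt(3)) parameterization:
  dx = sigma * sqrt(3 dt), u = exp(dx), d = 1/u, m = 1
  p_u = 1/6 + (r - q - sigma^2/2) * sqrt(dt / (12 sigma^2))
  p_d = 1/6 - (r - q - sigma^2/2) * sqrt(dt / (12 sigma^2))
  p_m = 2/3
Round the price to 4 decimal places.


dt = T/N = 0.333333; dx = sigma*sqrt(3*dt) = 0.250000
u = exp(dx) = 1.284025; d = 1/u = 0.778801
p_u = 0.152500, p_m = 0.666667, p_d = 0.180833
Discount per step: exp(-r*dt) = 0.996672
Stock lattice S(k, j) with j the centered position index:
  k=0: S(0,+0) = 46.6400
  k=1: S(1,-1) = 36.3233; S(1,+0) = 46.6400; S(1,+1) = 59.8869
  k=2: S(2,-2) = 28.2886; S(2,-1) = 36.3233; S(2,+0) = 46.6400; S(2,+1) = 59.8869; S(2,+2) = 76.8964
  k=3: S(3,-3) = 22.0312; S(3,-2) = 28.2886; S(3,-1) = 36.3233; S(3,+0) = 46.6400; S(3,+1) = 59.8869; S(3,+2) = 76.8964; S(3,+3) = 98.7369
Terminal payoffs V(N, j) = max(K - S_T, 0):
  V(3,-3) = 26.718824; V(3,-2) = 20.461410; V(3,-1) = 12.426731; V(3,+0) = 2.110000; V(3,+1) = 0.000000; V(3,+2) = 0.000000; V(3,+3) = 0.000000
Backward induction: V(k, j) = exp(-r*dt) * [p_u * V(k+1, j+1) + p_m * V(k+1, j) + p_d * V(k+1, j-1)]
  V(2,-2) = exp(-r*dt) * [p_u*12.426731 + p_m*20.461410 + p_d*26.718824] = 20.299891
  V(2,-1) = exp(-r*dt) * [p_u*2.110000 + p_m*12.426731 + p_d*20.461410] = 12.265415
  V(2,+0) = exp(-r*dt) * [p_u*0.000000 + p_m*2.110000 + p_d*12.426731] = 3.641675
  V(2,+1) = exp(-r*dt) * [p_u*0.000000 + p_m*0.000000 + p_d*2.110000] = 0.380289
  V(2,+2) = exp(-r*dt) * [p_u*0.000000 + p_m*0.000000 + p_d*0.000000] = 0.000000
  V(1,-1) = exp(-r*dt) * [p_u*3.641675 + p_m*12.265415 + p_d*20.299891] = 12.361920
  V(1,+0) = exp(-r*dt) * [p_u*0.380289 + p_m*3.641675 + p_d*12.265415] = 4.688120
  V(1,+1) = exp(-r*dt) * [p_u*0.000000 + p_m*0.380289 + p_d*3.641675] = 0.909027
  V(0,+0) = exp(-r*dt) * [p_u*0.909027 + p_m*4.688120 + p_d*12.361920] = 5.481186

Answer: Price = V(0,0) = 5.4812


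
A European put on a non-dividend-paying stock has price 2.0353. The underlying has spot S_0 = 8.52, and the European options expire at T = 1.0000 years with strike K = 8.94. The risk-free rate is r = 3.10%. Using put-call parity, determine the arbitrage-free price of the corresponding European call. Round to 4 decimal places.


Put-call parity: C - P = S_0 * exp(-qT) - K * exp(-rT).
S_0 * exp(-qT) = 8.5200 * 1.00000000 = 8.52000000
K * exp(-rT) = 8.9400 * 0.96947557 = 8.66711162
C = P + S*exp(-qT) - K*exp(-rT)
C = 2.0353 + 8.52000000 - 8.66711162 = 1.8882

Answer: Call price = 1.8882


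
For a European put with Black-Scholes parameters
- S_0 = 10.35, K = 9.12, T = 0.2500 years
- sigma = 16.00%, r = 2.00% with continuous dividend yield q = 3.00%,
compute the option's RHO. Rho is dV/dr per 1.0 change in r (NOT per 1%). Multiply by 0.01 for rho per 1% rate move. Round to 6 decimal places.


d1 = 1.5902089453; d2 = 1.5102089453
phi(d1) = 0.1126667674; exp(-qT) = 0.9925280548; exp(-rT) = 0.9950124792
N(-d2) = 0.0654950584
Rho = -K*T*exp(-rT)*N(-d2) = -9.1200 * 0.2500 * 0.9950124792 * 0.0654950584 = -0.148584

Answer: Rho = -0.148584


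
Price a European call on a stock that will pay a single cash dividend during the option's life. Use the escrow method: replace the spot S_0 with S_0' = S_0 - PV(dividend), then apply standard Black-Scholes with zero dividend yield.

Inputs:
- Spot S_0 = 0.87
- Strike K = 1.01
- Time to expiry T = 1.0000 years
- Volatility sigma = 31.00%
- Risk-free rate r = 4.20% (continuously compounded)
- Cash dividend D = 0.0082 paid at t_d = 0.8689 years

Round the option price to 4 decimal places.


Answer: Price = 0.0673

Derivation:
PV(D) = D * exp(-r * t_d) = 0.0082 * 0.96416407 = 0.00790615
S_0' = S_0 - PV(D) = 0.8700 - 0.00790615 = 0.86209385
d1 = (ln(S_0'/K) + (r + sigma^2/2)*T) / (sigma*sqrt(T)) = -0.22029505
d2 = d1 - sigma*sqrt(T) = -0.53029505
exp(-rT) = 0.95886978
N(d1) = 0.41282069; N(d2) = 0.29795369
C = S_0' * N(d1) - K * exp(-rT) * N(d2) = 0.86209385 * 0.41282069 - 1.0100 * 0.95886978 * 0.29795369 = 0.0673


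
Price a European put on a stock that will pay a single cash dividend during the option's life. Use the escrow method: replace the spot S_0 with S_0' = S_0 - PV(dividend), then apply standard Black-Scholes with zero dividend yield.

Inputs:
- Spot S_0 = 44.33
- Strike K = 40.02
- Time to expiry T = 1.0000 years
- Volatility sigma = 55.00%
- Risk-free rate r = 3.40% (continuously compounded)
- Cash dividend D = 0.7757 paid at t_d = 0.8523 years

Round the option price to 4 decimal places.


Answer: Price = 6.6677

Derivation:
PV(D) = D * exp(-r * t_d) = 0.7757 * 0.97143764 = 0.75354418
S_0' = S_0 - PV(D) = 44.3300 - 0.75354418 = 43.57645582
d1 = (ln(S_0'/K) + (r + sigma^2/2)*T) / (sigma*sqrt(T)) = 0.49161395
d2 = d1 - sigma*sqrt(T) = -0.05838605
exp(-rT) = 0.96657150
N(-d1) = 0.31149614; N(-d2) = 0.52327944
P = K * exp(-rT) * N(-d2) - S_0' * N(-d1) = 40.0200 * 0.96657150 * 0.52327944 - 43.57645582 * 0.31149614 = 6.6677


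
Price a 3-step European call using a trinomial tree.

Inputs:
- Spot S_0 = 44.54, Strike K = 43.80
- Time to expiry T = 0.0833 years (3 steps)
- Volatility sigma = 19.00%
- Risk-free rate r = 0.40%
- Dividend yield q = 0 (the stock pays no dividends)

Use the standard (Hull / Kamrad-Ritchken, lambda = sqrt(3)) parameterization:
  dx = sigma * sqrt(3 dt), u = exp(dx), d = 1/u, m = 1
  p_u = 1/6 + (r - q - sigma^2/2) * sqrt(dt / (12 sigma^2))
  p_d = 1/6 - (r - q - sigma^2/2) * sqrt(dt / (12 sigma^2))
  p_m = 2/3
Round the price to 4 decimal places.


Answer: Price = V(0,0) = 1.4040

Derivation:
dt = T/N = 0.027767; dx = sigma*sqrt(3*dt) = 0.054837
u = exp(dx) = 1.056369; d = 1/u = 0.946639
p_u = 0.163110, p_m = 0.666667, p_d = 0.170224
Discount per step: exp(-r*dt) = 0.999889
Stock lattice S(k, j) with j the centered position index:
  k=0: S(0,+0) = 44.5400
  k=1: S(1,-1) = 42.1633; S(1,+0) = 44.5400; S(1,+1) = 47.0507
  k=2: S(2,-2) = 39.9134; S(2,-1) = 42.1633; S(2,+0) = 44.5400; S(2,+1) = 47.0507; S(2,+2) = 49.7028
  k=3: S(3,-3) = 37.7836; S(3,-2) = 39.9134; S(3,-1) = 42.1633; S(3,+0) = 44.5400; S(3,+1) = 47.0507; S(3,+2) = 49.7028; S(3,+3) = 52.5045
Terminal payoffs V(N, j) = max(S_T - K, 0):
  V(3,-3) = 0.000000; V(3,-2) = 0.000000; V(3,-1) = 0.000000; V(3,+0) = 0.740000; V(3,+1) = 3.250663; V(3,+2) = 5.902850; V(3,+3) = 8.704537
Backward induction: V(k, j) = exp(-r*dt) * [p_u * V(k+1, j+1) + p_m * V(k+1, j) + p_d * V(k+1, j-1)]
  V(2,-2) = exp(-r*dt) * [p_u*0.000000 + p_m*0.000000 + p_d*0.000000] = 0.000000
  V(2,-1) = exp(-r*dt) * [p_u*0.740000 + p_m*0.000000 + p_d*0.000000] = 0.120688
  V(2,+0) = exp(-r*dt) * [p_u*3.250663 + p_m*0.740000 + p_d*0.000000] = 1.023434
  V(2,+1) = exp(-r*dt) * [p_u*5.902850 + p_m*3.250663 + p_d*0.740000] = 3.255524
  V(2,+2) = exp(-r*dt) * [p_u*8.704537 + p_m*5.902850 + p_d*3.250663] = 5.907710
  V(1,-1) = exp(-r*dt) * [p_u*1.023434 + p_m*0.120688 + p_d*0.000000] = 0.247363
  V(1,+0) = exp(-r*dt) * [p_u*3.255524 + p_m*1.023434 + p_d*0.120688] = 1.233703
  V(1,+1) = exp(-r*dt) * [p_u*5.907710 + p_m*3.255524 + p_d*1.023434] = 3.307799
  V(0,+0) = exp(-r*dt) * [p_u*3.307799 + p_m*1.233703 + p_d*0.247363] = 1.403954


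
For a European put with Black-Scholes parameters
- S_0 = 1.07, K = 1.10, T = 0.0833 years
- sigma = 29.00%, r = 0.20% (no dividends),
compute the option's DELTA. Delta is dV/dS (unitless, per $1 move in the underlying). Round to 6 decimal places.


d1 = -0.2865285567; d2 = -0.3702276009
phi(d1) = 0.3828975419; exp(-qT) = 1.0000000000; exp(-rT) = 0.9998334139
N(-d1) = 0.6127633376
Delta = -exp(-qT) * N(-d1) = -1.0000000000 * 0.6127633376 = -0.612763

Answer: Delta = -0.612763


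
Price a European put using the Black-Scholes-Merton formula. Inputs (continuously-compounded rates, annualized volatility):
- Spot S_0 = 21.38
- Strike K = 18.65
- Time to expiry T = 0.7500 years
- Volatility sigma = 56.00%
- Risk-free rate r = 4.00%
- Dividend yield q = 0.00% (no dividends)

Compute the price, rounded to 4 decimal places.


Answer: Price = 2.3575

Derivation:
d1 = (ln(S/K) + (r - q + 0.5*sigma^2) * T) / (sigma * sqrt(T)) = 0.58603065
d2 = d1 - sigma * sqrt(T) = 0.10105642
exp(-rT) = 0.97044553; exp(-qT) = 1.00000000
P = K * exp(-rT) * N(-d2) - S_0 * exp(-qT) * N(-d1)
N(-d1) = 0.27892746; N(-d2) = 0.45975284
P = 18.6500 * 0.97044553 * 0.45975284 - 21.3800 * 1.00000000 * 0.27892746 = 2.3575


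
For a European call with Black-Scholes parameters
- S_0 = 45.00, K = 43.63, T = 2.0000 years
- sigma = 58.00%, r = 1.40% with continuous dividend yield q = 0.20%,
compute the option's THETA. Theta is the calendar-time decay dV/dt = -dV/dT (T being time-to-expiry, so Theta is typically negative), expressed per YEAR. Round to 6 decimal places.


d1 = 0.4770745857; d2 = -0.3431692805
phi(d1) = 0.3560305941; exp(-qT) = 0.9960079893; exp(-rT) = 0.9723883668
Theta = -S*exp(-qT)*phi(d1)*sigma/(2*sqrt(T)) - r*K*exp(-rT)*N(d2) + q*S*exp(-qT)*N(d1)
N(d1) = 0.6833454944; N(d2) = 0.3657355568; sqrt(T) = 1.4142135624
Term 1 = -45.0000 * 0.9960079893 * 0.3560305941 * 0.5800 / (2 * 1.4142135624) = -3.2722438102
Term 2 = -0.0140 * 43.6300 * 0.9723883668 * 0.3657355568 = -0.2172301928
Term 3 = 0.0020 * 45.0000 * 0.9960079893 * 0.6833454944 = 0.0612555815
Theta = -3.2722438102 + (-0.2172301928) + (0.0612555815) = -3.428218

Answer: Theta = -3.428218


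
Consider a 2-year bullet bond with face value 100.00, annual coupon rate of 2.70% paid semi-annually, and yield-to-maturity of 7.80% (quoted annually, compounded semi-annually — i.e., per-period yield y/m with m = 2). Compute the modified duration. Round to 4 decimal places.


Coupon per period c = face * coupon_rate / m = 1.350000
Periods per year m = 2; per-period yield y/m = 0.039000
Number of cashflows N = 4
Cashflows (t years, CF_t, discount factor 1/(1+y/m)^(m*t), PV):
  t = 0.5000: CF_t = 1.350000, DF = 0.962464, PV = 1.299326
  t = 1.0000: CF_t = 1.350000, DF = 0.926337, PV = 1.250555
  t = 1.5000: CF_t = 1.350000, DF = 0.891566, PV = 1.203614
  t = 2.0000: CF_t = 101.350000, DF = 0.858100, PV = 86.968417
Price P = sum_t PV_t = 90.721911
First compute Macaulay numerator sum_t t * PV_t:
  t * PV_t at t = 0.5000: 0.649663
  t * PV_t at t = 1.0000: 1.250555
  t * PV_t at t = 1.5000: 1.805421
  t * PV_t at t = 2.0000: 173.936833
Macaulay duration D = 177.642471 / 90.721911 = 1.958099
Modified duration = D / (1 + y/m) = 1.958099 / (1 + 0.039000) = 1.884599

Answer: Modified duration = 1.8846


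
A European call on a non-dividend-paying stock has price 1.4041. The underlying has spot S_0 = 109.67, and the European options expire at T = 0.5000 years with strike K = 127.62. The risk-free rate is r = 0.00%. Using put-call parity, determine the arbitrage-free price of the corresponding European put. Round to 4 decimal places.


Answer: Put price = 19.3541

Derivation:
Put-call parity: C - P = S_0 * exp(-qT) - K * exp(-rT).
S_0 * exp(-qT) = 109.6700 * 1.00000000 = 109.67000000
K * exp(-rT) = 127.6200 * 1.00000000 = 127.62000000
P = C - S*exp(-qT) + K*exp(-rT)
P = 1.4041 - 109.67000000 + 127.62000000 = 19.3541


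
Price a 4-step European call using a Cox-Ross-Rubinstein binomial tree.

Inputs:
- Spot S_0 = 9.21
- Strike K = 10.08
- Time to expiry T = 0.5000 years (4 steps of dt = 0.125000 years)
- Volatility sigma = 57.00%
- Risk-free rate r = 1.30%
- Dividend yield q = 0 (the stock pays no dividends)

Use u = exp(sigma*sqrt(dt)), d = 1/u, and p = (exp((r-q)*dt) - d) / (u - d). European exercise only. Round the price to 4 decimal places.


dt = T/N = 0.125000
u = exp(sigma*sqrt(dt)) = 1.223267; d = 1/u = 0.817483
p = (exp((r-q)*dt) - d) / (u - d) = 0.453796
Discount per step: exp(-r*dt) = 0.998376
Stock lattice S(k, i) with i counting down-moves:
  k=0: S(0,0) = 9.2100
  k=1: S(1,0) = 11.2663; S(1,1) = 7.5290
  k=2: S(2,0) = 13.7817; S(2,1) = 9.2100; S(2,2) = 6.1548
  k=3: S(3,0) = 16.8587; S(3,1) = 11.2663; S(3,2) = 7.5290; S(3,3) = 5.0315
  k=4: S(4,0) = 20.6227; S(4,1) = 13.7817; S(4,2) = 9.2100; S(4,3) = 6.1548; S(4,4) = 4.1131
Terminal payoffs V(N, i) = max(S_T - K, 0):
  V(4,0) = 10.542683; V(4,1) = 3.701687; V(4,2) = 0.000000; V(4,3) = 0.000000; V(4,4) = 0.000000
Backward induction: V(k, i) = exp(-r*dt) * [p * V(k+1, i) + (1-p) * V(k+1, i+1)].
  V(3,0) = exp(-r*dt) * [p*10.542683 + (1-p)*3.701687] = 6.795055
  V(3,1) = exp(-r*dt) * [p*3.701687 + (1-p)*0.000000] = 1.677085
  V(3,2) = exp(-r*dt) * [p*0.000000 + (1-p)*0.000000] = 0.000000
  V(3,3) = exp(-r*dt) * [p*0.000000 + (1-p)*0.000000] = 0.000000
  V(2,0) = exp(-r*dt) * [p*6.795055 + (1-p)*1.677085] = 3.993107
  V(2,1) = exp(-r*dt) * [p*1.677085 + (1-p)*0.000000] = 0.759819
  V(2,2) = exp(-r*dt) * [p*0.000000 + (1-p)*0.000000] = 0.000000
  V(1,0) = exp(-r*dt) * [p*3.993107 + (1-p)*0.759819] = 2.223457
  V(1,1) = exp(-r*dt) * [p*0.759819 + (1-p)*0.000000] = 0.344243
  V(0,0) = exp(-r*dt) * [p*2.223457 + (1-p)*0.344243] = 1.195080

Answer: Price = V(0,0) = 1.1951


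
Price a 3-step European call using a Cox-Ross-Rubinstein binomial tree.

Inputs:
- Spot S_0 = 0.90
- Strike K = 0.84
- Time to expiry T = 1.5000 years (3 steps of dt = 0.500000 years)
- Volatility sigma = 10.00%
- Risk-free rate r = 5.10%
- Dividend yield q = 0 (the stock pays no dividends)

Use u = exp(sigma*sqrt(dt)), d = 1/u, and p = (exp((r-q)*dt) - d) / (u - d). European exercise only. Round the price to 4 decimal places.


Answer: Price = V(0,0) = 0.1261

Derivation:
dt = T/N = 0.500000
u = exp(sigma*sqrt(dt)) = 1.073271; d = 1/u = 0.931731
p = (exp((r-q)*dt) - d) / (u - d) = 0.664808
Discount per step: exp(-r*dt) = 0.974822
Stock lattice S(k, i) with i counting down-moves:
  k=0: S(0,0) = 0.9000
  k=1: S(1,0) = 0.9659; S(1,1) = 0.8386
  k=2: S(2,0) = 1.0367; S(2,1) = 0.9000; S(2,2) = 0.7813
  k=3: S(3,0) = 1.1127; S(3,1) = 0.9659; S(3,2) = 0.8386; S(3,3) = 0.7280
Terminal payoffs V(N, i) = max(S_T - K, 0):
  V(3,0) = 0.272680; V(3,1) = 0.125944; V(3,2) = 0.000000; V(3,3) = 0.000000
Backward induction: V(k, i) = exp(-r*dt) * [p * V(k+1, i) + (1-p) * V(k+1, i+1)].
  V(2,0) = exp(-r*dt) * [p*0.272680 + (1-p)*0.125944] = 0.217868
  V(2,1) = exp(-r*dt) * [p*0.125944 + (1-p)*0.000000] = 0.081620
  V(2,2) = exp(-r*dt) * [p*0.000000 + (1-p)*0.000000] = 0.000000
  V(1,0) = exp(-r*dt) * [p*0.217868 + (1-p)*0.081620] = 0.167863
  V(1,1) = exp(-r*dt) * [p*0.081620 + (1-p)*0.000000] = 0.052896
  V(0,0) = exp(-r*dt) * [p*0.167863 + (1-p)*0.052896] = 0.126071


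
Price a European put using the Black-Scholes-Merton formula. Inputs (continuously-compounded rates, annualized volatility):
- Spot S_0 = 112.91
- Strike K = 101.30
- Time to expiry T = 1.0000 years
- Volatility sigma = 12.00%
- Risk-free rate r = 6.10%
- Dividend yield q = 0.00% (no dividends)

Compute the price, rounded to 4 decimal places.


Answer: Price = 0.4434

Derivation:
d1 = (ln(S/K) + (r - q + 0.5*sigma^2) * T) / (sigma * sqrt(T)) = 1.47253858
d2 = d1 - sigma * sqrt(T) = 1.35253858
exp(-rT) = 0.94082324; exp(-qT) = 1.00000000
P = K * exp(-rT) * N(-d2) - S_0 * exp(-qT) * N(-d1)
N(-d1) = 0.07043775; N(-d2) = 0.08810154
P = 101.3000 * 0.94082324 * 0.08810154 - 112.9100 * 1.00000000 * 0.07043775 = 0.4434


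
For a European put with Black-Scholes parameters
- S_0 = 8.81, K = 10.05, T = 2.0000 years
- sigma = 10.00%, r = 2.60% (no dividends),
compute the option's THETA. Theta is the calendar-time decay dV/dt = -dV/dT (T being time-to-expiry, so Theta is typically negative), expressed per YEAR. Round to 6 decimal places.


d1 = -0.4927487362; d2 = -0.6341700924
phi(d1) = 0.3533348134; exp(-qT) = 1.0000000000; exp(-rT) = 0.9493288668
Theta = -S*exp(-qT)*phi(d1)*sigma/(2*sqrt(T)) + r*K*exp(-rT)*N(-d2) - q*S*exp(-qT)*N(-d1)
N(-d1) = 0.6889049316; N(-d2) = 0.7370150883; sqrt(T) = 1.4142135624
Term 1 = -8.8100 * 1.0000000000 * 0.3533348134 * 0.1000 / (2 * 1.4142135624) = -0.1100569175
Term 2 = 0.0260 * 10.0500 * 0.9493288668 * 0.7370150883 = 0.1828236922
Term 3 = 0 (no dividend yield, q = 0)
Theta = -0.1100569175 + (0.1828236922) + (0.0000000000) = 0.072767

Answer: Theta = 0.072767


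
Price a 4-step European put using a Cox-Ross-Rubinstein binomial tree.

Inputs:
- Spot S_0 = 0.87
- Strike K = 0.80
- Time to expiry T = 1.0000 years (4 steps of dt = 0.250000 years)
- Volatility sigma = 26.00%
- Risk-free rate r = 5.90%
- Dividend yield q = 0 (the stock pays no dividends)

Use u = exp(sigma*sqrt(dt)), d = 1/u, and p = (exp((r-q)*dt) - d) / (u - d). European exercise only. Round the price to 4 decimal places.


dt = T/N = 0.250000
u = exp(sigma*sqrt(dt)) = 1.138828; d = 1/u = 0.878095
p = (exp((r-q)*dt) - d) / (u - d) = 0.524536
Discount per step: exp(-r*dt) = 0.985358
Stock lattice S(k, i) with i counting down-moves:
  k=0: S(0,0) = 0.8700
  k=1: S(1,0) = 0.9908; S(1,1) = 0.7639
  k=2: S(2,0) = 1.1283; S(2,1) = 0.8700; S(2,2) = 0.6708
  k=3: S(3,0) = 1.2850; S(3,1) = 0.9908; S(3,2) = 0.7639; S(3,3) = 0.5890
  k=4: S(4,0) = 1.4634; S(4,1) = 1.1283; S(4,2) = 0.8700; S(4,3) = 0.6708; S(4,4) = 0.5172
Terminal payoffs V(N, i) = max(K - S_T, 0):
  V(4,0) = 0.000000; V(4,1) = 0.000000; V(4,2) = 0.000000; V(4,3) = 0.129185; V(4,4) = 0.282767
Backward induction: V(k, i) = exp(-r*dt) * [p * V(k+1, i) + (1-p) * V(k+1, i+1)].
  V(3,0) = exp(-r*dt) * [p*0.000000 + (1-p)*0.000000] = 0.000000
  V(3,1) = exp(-r*dt) * [p*0.000000 + (1-p)*0.000000] = 0.000000
  V(3,2) = exp(-r*dt) * [p*0.000000 + (1-p)*0.129185] = 0.060524
  V(3,3) = exp(-r*dt) * [p*0.129185 + (1-p)*0.282767] = 0.199247
  V(2,0) = exp(-r*dt) * [p*0.000000 + (1-p)*0.000000] = 0.000000
  V(2,1) = exp(-r*dt) * [p*0.000000 + (1-p)*0.060524] = 0.028355
  V(2,2) = exp(-r*dt) * [p*0.060524 + (1-p)*0.199247] = 0.124630
  V(1,0) = exp(-r*dt) * [p*0.000000 + (1-p)*0.028355] = 0.013285
  V(1,1) = exp(-r*dt) * [p*0.028355 + (1-p)*0.124630] = 0.073045
  V(0,0) = exp(-r*dt) * [p*0.013285 + (1-p)*0.073045] = 0.041088

Answer: Price = V(0,0) = 0.0411


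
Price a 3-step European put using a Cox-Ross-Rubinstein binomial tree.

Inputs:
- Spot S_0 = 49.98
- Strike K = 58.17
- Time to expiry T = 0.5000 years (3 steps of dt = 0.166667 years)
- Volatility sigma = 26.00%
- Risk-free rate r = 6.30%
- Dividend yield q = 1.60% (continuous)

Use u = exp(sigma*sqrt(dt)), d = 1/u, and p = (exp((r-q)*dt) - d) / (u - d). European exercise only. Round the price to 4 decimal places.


dt = T/N = 0.166667
u = exp(sigma*sqrt(dt)) = 1.111983; d = 1/u = 0.899295
p = (exp((r-q)*dt) - d) / (u - d) = 0.510464
Discount per step: exp(-r*dt) = 0.989555
Stock lattice S(k, i) with i counting down-moves:
  k=0: S(0,0) = 49.9800
  k=1: S(1,0) = 55.5769; S(1,1) = 44.9467
  k=2: S(2,0) = 61.8005; S(2,1) = 49.9800; S(2,2) = 40.4204
  k=3: S(3,0) = 68.7211; S(3,1) = 55.5769; S(3,2) = 44.9467; S(3,3) = 36.3498
Terminal payoffs V(N, i) = max(K - S_T, 0):
  V(3,0) = 0.000000; V(3,1) = 2.593109; V(3,2) = 13.223254; V(3,3) = 21.820180
Backward induction: V(k, i) = exp(-r*dt) * [p * V(k+1, i) + (1-p) * V(k+1, i+1)].
  V(2,0) = exp(-r*dt) * [p*0.000000 + (1-p)*2.593109] = 1.256162
  V(2,1) = exp(-r*dt) * [p*2.593109 + (1-p)*13.223254] = 7.715513
  V(2,2) = exp(-r*dt) * [p*13.223254 + (1-p)*21.820180] = 17.249687
  V(1,0) = exp(-r*dt) * [p*1.256162 + (1-p)*7.715513] = 4.372101
  V(1,1) = exp(-r*dt) * [p*7.715513 + (1-p)*17.249687] = 12.253499
  V(0,0) = exp(-r*dt) * [p*4.372101 + (1-p)*12.253499] = 8.144366

Answer: Price = V(0,0) = 8.1444


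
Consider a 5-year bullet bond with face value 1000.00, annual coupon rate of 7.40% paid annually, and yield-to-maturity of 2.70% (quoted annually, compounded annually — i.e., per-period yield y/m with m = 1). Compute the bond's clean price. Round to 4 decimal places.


Coupon per period c = face * coupon_rate / m = 74.000000
Periods per year m = 1; per-period yield y/m = 0.027000
Number of cashflows N = 5
Cashflows (t years, CF_t, discount factor 1/(1+y/m)^(m*t), PV):
  t = 1.0000: CF_t = 74.000000, DF = 0.973710, PV = 72.054528
  t = 2.0000: CF_t = 74.000000, DF = 0.948111, PV = 70.160202
  t = 3.0000: CF_t = 74.000000, DF = 0.923185, PV = 68.315679
  t = 4.0000: CF_t = 74.000000, DF = 0.898914, PV = 66.519648
  t = 5.0000: CF_t = 1074.000000, DF = 0.875282, PV = 940.052402
Price P = sum_t PV_t = 1217.102459

Answer: Price = 1217.1025


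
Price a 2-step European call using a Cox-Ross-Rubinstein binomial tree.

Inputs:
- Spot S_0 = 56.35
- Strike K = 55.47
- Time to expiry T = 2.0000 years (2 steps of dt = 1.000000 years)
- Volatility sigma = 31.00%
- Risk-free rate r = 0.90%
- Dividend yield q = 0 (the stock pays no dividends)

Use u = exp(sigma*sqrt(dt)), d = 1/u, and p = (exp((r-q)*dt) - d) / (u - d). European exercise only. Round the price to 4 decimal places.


dt = T/N = 1.000000
u = exp(sigma*sqrt(dt)) = 1.363425; d = 1/u = 0.733447
p = (exp((r-q)*dt) - d) / (u - d) = 0.437465
Discount per step: exp(-r*dt) = 0.991040
Stock lattice S(k, i) with i counting down-moves:
  k=0: S(0,0) = 56.3500
  k=1: S(1,0) = 76.8290; S(1,1) = 41.3297
  k=2: S(2,0) = 104.7506; S(2,1) = 56.3500; S(2,2) = 30.3132
Terminal payoffs V(N, i) = max(S_T - K, 0):
  V(2,0) = 49.280595; V(2,1) = 0.880000; V(2,2) = 0.000000
Backward induction: V(k, i) = exp(-r*dt) * [p * V(k+1, i) + (1-p) * V(k+1, i+1)].
  V(1,0) = exp(-r*dt) * [p*49.280595 + (1-p)*0.880000] = 21.855995
  V(1,1) = exp(-r*dt) * [p*0.880000 + (1-p)*0.000000] = 0.381520
  V(0,0) = exp(-r*dt) * [p*21.855995 + (1-p)*0.381520] = 9.688273

Answer: Price = V(0,0) = 9.6883


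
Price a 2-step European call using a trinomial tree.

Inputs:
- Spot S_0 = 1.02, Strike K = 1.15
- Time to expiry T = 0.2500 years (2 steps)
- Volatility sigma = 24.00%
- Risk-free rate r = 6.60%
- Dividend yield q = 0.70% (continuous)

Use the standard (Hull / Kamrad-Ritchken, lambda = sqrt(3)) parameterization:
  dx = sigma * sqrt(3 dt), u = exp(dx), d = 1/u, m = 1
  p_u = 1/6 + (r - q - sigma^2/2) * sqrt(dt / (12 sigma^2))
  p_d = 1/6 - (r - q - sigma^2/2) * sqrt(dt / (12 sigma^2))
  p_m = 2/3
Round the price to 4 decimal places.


Answer: Price = V(0,0) = 0.0143

Derivation:
dt = T/N = 0.125000; dx = sigma*sqrt(3*dt) = 0.146969
u = exp(dx) = 1.158319; d = 1/u = 0.863320
p_u = 0.179509, p_m = 0.666667, p_d = 0.153824
Discount per step: exp(-r*dt) = 0.991784
Stock lattice S(k, j) with j the centered position index:
  k=0: S(0,+0) = 1.0200
  k=1: S(1,-1) = 0.8806; S(1,+0) = 1.0200; S(1,+1) = 1.1815
  k=2: S(2,-2) = 0.7602; S(2,-1) = 0.8806; S(2,+0) = 1.0200; S(2,+1) = 1.1815; S(2,+2) = 1.3685
Terminal payoffs V(N, j) = max(S_T - K, 0):
  V(2,-2) = 0.000000; V(2,-1) = 0.000000; V(2,+0) = 0.000000; V(2,+1) = 0.031485; V(2,+2) = 0.218536
Backward induction: V(k, j) = exp(-r*dt) * [p_u * V(k+1, j+1) + p_m * V(k+1, j) + p_d * V(k+1, j-1)]
  V(1,-1) = exp(-r*dt) * [p_u*0.000000 + p_m*0.000000 + p_d*0.000000] = 0.000000
  V(1,+0) = exp(-r*dt) * [p_u*0.031485 + p_m*0.000000 + p_d*0.000000] = 0.005605
  V(1,+1) = exp(-r*dt) * [p_u*0.218536 + p_m*0.031485 + p_d*0.000000] = 0.059724
  V(0,+0) = exp(-r*dt) * [p_u*0.059724 + p_m*0.005605 + p_d*0.000000] = 0.014339


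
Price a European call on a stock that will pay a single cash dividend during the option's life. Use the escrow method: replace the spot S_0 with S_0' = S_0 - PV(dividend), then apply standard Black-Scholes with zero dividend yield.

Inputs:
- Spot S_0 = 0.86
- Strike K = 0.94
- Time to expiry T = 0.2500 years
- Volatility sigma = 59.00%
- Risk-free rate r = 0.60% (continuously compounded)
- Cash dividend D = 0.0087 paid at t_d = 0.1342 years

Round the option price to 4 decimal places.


PV(D) = D * exp(-r * t_d) = 0.0087 * 0.99919512 = 0.00869300
S_0' = S_0 - PV(D) = 0.8600 - 0.00869300 = 0.85130700
d1 = (ln(S_0'/K) + (r + sigma^2/2)*T) / (sigma*sqrt(T)) = -0.18337138
d2 = d1 - sigma*sqrt(T) = -0.47837138
exp(-rT) = 0.99850112
N(d1) = 0.42725332; N(d2) = 0.31619295
C = S_0' * N(d1) - K * exp(-rT) * N(d2) = 0.85130700 * 0.42725332 - 0.9400 * 0.99850112 * 0.31619295 = 0.0669

Answer: Price = 0.0669


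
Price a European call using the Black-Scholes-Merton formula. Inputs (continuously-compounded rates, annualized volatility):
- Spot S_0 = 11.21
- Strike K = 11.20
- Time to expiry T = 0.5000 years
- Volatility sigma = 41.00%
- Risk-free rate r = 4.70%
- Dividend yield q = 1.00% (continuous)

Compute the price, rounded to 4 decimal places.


Answer: Price = 1.3832

Derivation:
d1 = (ln(S/K) + (r - q + 0.5*sigma^2) * T) / (sigma * sqrt(T)) = 0.21184732
d2 = d1 - sigma * sqrt(T) = -0.07806646
exp(-rT) = 0.97677397; exp(-qT) = 0.99501248
C = S_0 * exp(-qT) * N(d1) - K * exp(-rT) * N(d2)
N(d1) = 0.58388693; N(d2) = 0.46888760
C = 11.2100 * 0.99501248 * 0.58388693 - 11.2000 * 0.97677397 * 0.46888760 = 1.3832


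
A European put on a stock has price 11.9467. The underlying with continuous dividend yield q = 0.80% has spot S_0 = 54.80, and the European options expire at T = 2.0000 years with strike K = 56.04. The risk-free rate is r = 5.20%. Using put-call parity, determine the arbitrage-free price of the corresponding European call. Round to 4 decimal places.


Put-call parity: C - P = S_0 * exp(-qT) - K * exp(-rT).
S_0 * exp(-qT) = 54.8000 * 0.98412732 = 53.93017714
K * exp(-rT) = 56.0400 * 0.90122530 = 50.50466567
C = P + S*exp(-qT) - K*exp(-rT)
C = 11.9467 + 53.93017714 - 50.50466567 = 15.3722

Answer: Call price = 15.3722


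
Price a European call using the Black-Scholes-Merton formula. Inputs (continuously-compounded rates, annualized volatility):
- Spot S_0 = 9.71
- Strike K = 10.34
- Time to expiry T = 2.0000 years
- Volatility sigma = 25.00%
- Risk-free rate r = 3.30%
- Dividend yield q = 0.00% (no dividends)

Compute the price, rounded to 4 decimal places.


d1 = (ln(S/K) + (r - q + 0.5*sigma^2) * T) / (sigma * sqrt(T)) = 0.18564781
d2 = d1 - sigma * sqrt(T) = -0.16790558
exp(-rT) = 0.93613086; exp(-qT) = 1.00000000
C = S_0 * exp(-qT) * N(d1) - K * exp(-rT) * N(d2)
N(d1) = 0.57363952; N(d2) = 0.43332878
C = 9.7100 * 1.00000000 * 0.57363952 - 10.3400 * 0.93613086 * 0.43332878 = 1.3756

Answer: Price = 1.3756


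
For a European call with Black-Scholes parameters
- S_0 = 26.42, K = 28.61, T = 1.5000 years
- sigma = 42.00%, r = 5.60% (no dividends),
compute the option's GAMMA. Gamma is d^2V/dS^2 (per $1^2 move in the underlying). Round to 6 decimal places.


d1 = 0.2656821398; d2 = -0.2487107062
phi(d1) = 0.3851077811; exp(-qT) = 1.0000000000; exp(-rT) = 0.9194312561
Gamma = exp(-qT) * phi(d1) / (S * sigma * sqrt(T)) = 1.0000000000 * 0.3851077811 / (26.4200 * 0.4200 * 1.2247448714) = 0.028337

Answer: Gamma = 0.028337


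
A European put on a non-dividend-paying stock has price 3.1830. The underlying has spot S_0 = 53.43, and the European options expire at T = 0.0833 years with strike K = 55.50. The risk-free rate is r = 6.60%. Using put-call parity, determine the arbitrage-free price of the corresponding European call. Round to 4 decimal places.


Answer: Call price = 1.4173

Derivation:
Put-call parity: C - P = S_0 * exp(-qT) - K * exp(-rT).
S_0 * exp(-qT) = 53.4300 * 1.00000000 = 53.43000000
K * exp(-rT) = 55.5000 * 0.99451729 = 55.19570933
C = P + S*exp(-qT) - K*exp(-rT)
C = 3.1830 + 53.43000000 - 55.19570933 = 1.4173


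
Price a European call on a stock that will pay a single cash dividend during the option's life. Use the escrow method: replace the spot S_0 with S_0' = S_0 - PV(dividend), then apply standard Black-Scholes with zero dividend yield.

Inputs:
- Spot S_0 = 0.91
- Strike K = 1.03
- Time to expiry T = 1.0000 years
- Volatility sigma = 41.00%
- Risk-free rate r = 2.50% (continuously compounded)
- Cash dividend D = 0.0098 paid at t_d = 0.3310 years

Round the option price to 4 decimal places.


Answer: Price = 0.1080

Derivation:
PV(D) = D * exp(-r * t_d) = 0.0098 * 0.99175914 = 0.00971924
S_0' = S_0 - PV(D) = 0.9100 - 0.00971924 = 0.90028076
d1 = (ln(S_0'/K) + (r + sigma^2/2)*T) / (sigma*sqrt(T)) = -0.06233515
d2 = d1 - sigma*sqrt(T) = -0.47233515
exp(-rT) = 0.97530991
N(d1) = 0.47514797; N(d2) = 0.31834379
C = S_0' * N(d1) - K * exp(-rT) * N(d2) = 0.90028076 * 0.47514797 - 1.0300 * 0.97530991 * 0.31834379 = 0.1080


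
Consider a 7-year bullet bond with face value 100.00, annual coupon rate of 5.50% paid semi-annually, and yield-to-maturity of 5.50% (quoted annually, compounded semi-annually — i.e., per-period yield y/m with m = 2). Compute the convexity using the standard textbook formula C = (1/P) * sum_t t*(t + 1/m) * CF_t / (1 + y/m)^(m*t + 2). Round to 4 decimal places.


Coupon per period c = face * coupon_rate / m = 2.750000
Periods per year m = 2; per-period yield y/m = 0.027500
Number of cashflows N = 14
Cashflows (t years, CF_t, discount factor 1/(1+y/m)^(m*t), PV):
  t = 0.5000: CF_t = 2.750000, DF = 0.973236, PV = 2.676399
  t = 1.0000: CF_t = 2.750000, DF = 0.947188, PV = 2.604768
  t = 1.5000: CF_t = 2.750000, DF = 0.921838, PV = 2.535054
  t = 2.0000: CF_t = 2.750000, DF = 0.897166, PV = 2.467206
  t = 2.5000: CF_t = 2.750000, DF = 0.873154, PV = 2.401173
  t = 3.0000: CF_t = 2.750000, DF = 0.849785, PV = 2.336909
  t = 3.5000: CF_t = 2.750000, DF = 0.827041, PV = 2.274364
  t = 4.0000: CF_t = 2.750000, DF = 0.804906, PV = 2.213492
  t = 4.5000: CF_t = 2.750000, DF = 0.783364, PV = 2.154251
  t = 5.0000: CF_t = 2.750000, DF = 0.762398, PV = 2.096594
  t = 5.5000: CF_t = 2.750000, DF = 0.741993, PV = 2.040481
  t = 6.0000: CF_t = 2.750000, DF = 0.722134, PV = 1.985870
  t = 6.5000: CF_t = 2.750000, DF = 0.702807, PV = 1.932720
  t = 7.0000: CF_t = 102.750000, DF = 0.683997, PV = 70.280720
Price P = sum_t PV_t = 100.000000
Convexity numerator sum_t t*(t + 1/m) * CF_t / (1+y/m)^(m*t + 2):
  t = 0.5000: term = 1.267527
  t = 1.0000: term = 3.700809
  t = 1.5000: term = 7.203520
  t = 2.0000: term = 11.684543
  t = 2.5000: term = 17.057726
  t = 3.0000: term = 23.241671
  t = 3.5000: term = 30.159508
  t = 4.0000: term = 37.738696
  t = 4.5000: term = 45.910823
  t = 5.0000: term = 54.611414
  t = 5.5000: term = 63.779754
  t = 6.0000: term = 73.358708
  t = 6.5000: term = 83.294559
  t = 7.0000: term = 3494.876594
Convexity = (1/P) * sum = 3947.885851 / 100.000000 = 39.478859

Answer: Convexity = 39.4789


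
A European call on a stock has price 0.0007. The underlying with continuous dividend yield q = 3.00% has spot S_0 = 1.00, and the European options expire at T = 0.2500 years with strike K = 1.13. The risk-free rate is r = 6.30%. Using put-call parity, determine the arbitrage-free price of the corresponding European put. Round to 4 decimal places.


Answer: Put price = 0.1205

Derivation:
Put-call parity: C - P = S_0 * exp(-qT) - K * exp(-rT).
S_0 * exp(-qT) = 1.0000 * 0.99252805 = 0.99252805
K * exp(-rT) = 1.1300 * 0.98437338 = 1.11234192
P = C - S*exp(-qT) + K*exp(-rT)
P = 0.0007 - 0.99252805 + 1.11234192 = 0.1205


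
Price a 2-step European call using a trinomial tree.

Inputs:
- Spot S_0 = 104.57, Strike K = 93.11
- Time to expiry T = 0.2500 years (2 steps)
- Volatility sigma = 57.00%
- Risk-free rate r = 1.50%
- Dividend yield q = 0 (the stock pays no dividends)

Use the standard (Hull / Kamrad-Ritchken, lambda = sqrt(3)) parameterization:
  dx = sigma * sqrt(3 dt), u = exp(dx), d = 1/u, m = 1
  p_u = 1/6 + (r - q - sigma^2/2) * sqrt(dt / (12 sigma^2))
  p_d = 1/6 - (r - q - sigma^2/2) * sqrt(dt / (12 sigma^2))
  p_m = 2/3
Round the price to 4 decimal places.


Answer: Price = V(0,0) = 18.2612

Derivation:
dt = T/N = 0.125000; dx = sigma*sqrt(3*dt) = 0.349052
u = exp(dx) = 1.417723; d = 1/u = 0.705356
p_u = 0.140265, p_m = 0.666667, p_d = 0.193069
Discount per step: exp(-r*dt) = 0.998127
Stock lattice S(k, j) with j the centered position index:
  k=0: S(0,+0) = 104.5700
  k=1: S(1,-1) = 73.7591; S(1,+0) = 104.5700; S(1,+1) = 148.2513
  k=2: S(2,-2) = 52.0264; S(2,-1) = 73.7591; S(2,+0) = 104.5700; S(2,+1) = 148.2513; S(2,+2) = 210.1794
Terminal payoffs V(N, j) = max(S_T - K, 0):
  V(2,-2) = 0.000000; V(2,-1) = 0.000000; V(2,+0) = 11.460000; V(2,+1) = 55.141327; V(2,+2) = 117.069364
Backward induction: V(k, j) = exp(-r*dt) * [p_u * V(k+1, j+1) + p_m * V(k+1, j) + p_d * V(k+1, j-1)]
  V(1,-1) = exp(-r*dt) * [p_u*11.460000 + p_m*0.000000 + p_d*0.000000] = 1.604424
  V(1,+0) = exp(-r*dt) * [p_u*55.141327 + p_m*11.460000 + p_d*0.000000] = 15.345588
  V(1,+1) = exp(-r*dt) * [p_u*117.069364 + p_m*55.141327 + p_d*11.460000] = 55.290397
  V(0,+0) = exp(-r*dt) * [p_u*55.290397 + p_m*15.345588 + p_d*1.604424] = 18.261182


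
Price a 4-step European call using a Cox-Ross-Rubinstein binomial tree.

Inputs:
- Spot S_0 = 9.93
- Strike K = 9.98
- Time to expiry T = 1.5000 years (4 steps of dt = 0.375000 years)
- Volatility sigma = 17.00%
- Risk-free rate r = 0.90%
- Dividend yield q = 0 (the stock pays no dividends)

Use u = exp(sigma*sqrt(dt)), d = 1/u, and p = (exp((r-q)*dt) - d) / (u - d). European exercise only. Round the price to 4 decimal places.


Answer: Price = V(0,0) = 0.8222

Derivation:
dt = T/N = 0.375000
u = exp(sigma*sqrt(dt)) = 1.109715; d = 1/u = 0.901132
p = (exp((r-q)*dt) - d) / (u - d) = 0.490206
Discount per step: exp(-r*dt) = 0.996631
Stock lattice S(k, i) with i counting down-moves:
  k=0: S(0,0) = 9.9300
  k=1: S(1,0) = 11.0195; S(1,1) = 8.9482
  k=2: S(2,0) = 12.2285; S(2,1) = 9.9300; S(2,2) = 8.0635
  k=3: S(3,0) = 13.5701; S(3,1) = 11.0195; S(3,2) = 8.9482; S(3,3) = 7.2663
  k=4: S(4,0) = 15.0590; S(4,1) = 12.2285; S(4,2) = 9.9300; S(4,3) = 8.0635; S(4,4) = 6.5479
Terminal payoffs V(N, i) = max(S_T - K, 0):
  V(4,0) = 5.078969; V(4,1) = 2.248473; V(4,2) = 0.000000; V(4,3) = 0.000000; V(4,4) = 0.000000
Backward induction: V(k, i) = exp(-r*dt) * [p * V(k+1, i) + (1-p) * V(k+1, i+1)].
  V(3,0) = exp(-r*dt) * [p*5.078969 + (1-p)*2.248473] = 3.623747
  V(3,1) = exp(-r*dt) * [p*2.248473 + (1-p)*0.000000] = 1.098500
  V(3,2) = exp(-r*dt) * [p*0.000000 + (1-p)*0.000000] = 0.000000
  V(3,3) = exp(-r*dt) * [p*0.000000 + (1-p)*0.000000] = 0.000000
  V(2,0) = exp(-r*dt) * [p*3.623747 + (1-p)*1.098500] = 2.328519
  V(2,1) = exp(-r*dt) * [p*1.098500 + (1-p)*0.000000] = 0.536677
  V(2,2) = exp(-r*dt) * [p*0.000000 + (1-p)*0.000000] = 0.000000
  V(1,0) = exp(-r*dt) * [p*2.328519 + (1-p)*0.536677] = 1.410280
  V(1,1) = exp(-r*dt) * [p*0.536677 + (1-p)*0.000000] = 0.262196
  V(0,0) = exp(-r*dt) * [p*1.410280 + (1-p)*0.262196] = 0.822213
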